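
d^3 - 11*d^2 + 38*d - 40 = (d - 5)*(d - 4)*(d - 2)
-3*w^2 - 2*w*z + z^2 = (-3*w + z)*(w + z)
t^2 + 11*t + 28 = (t + 4)*(t + 7)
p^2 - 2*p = p*(p - 2)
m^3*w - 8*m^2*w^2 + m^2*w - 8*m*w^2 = m*(m - 8*w)*(m*w + w)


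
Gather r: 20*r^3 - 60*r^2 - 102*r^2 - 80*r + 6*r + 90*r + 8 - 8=20*r^3 - 162*r^2 + 16*r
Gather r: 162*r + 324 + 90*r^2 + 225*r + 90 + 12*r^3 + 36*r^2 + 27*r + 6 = 12*r^3 + 126*r^2 + 414*r + 420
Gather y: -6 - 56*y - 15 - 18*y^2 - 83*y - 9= -18*y^2 - 139*y - 30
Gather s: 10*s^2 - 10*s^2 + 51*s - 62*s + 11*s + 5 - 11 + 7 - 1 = 0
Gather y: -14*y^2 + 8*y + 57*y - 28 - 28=-14*y^2 + 65*y - 56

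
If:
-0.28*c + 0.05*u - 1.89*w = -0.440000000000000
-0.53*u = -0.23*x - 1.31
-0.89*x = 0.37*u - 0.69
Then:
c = 1.99624127668309 - 6.75*w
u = 2.38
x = -0.21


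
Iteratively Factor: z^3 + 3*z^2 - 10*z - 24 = (z + 2)*(z^2 + z - 12) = (z + 2)*(z + 4)*(z - 3)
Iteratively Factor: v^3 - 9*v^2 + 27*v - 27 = (v - 3)*(v^2 - 6*v + 9) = (v - 3)^2*(v - 3)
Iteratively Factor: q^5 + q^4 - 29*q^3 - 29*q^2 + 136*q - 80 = (q + 4)*(q^4 - 3*q^3 - 17*q^2 + 39*q - 20) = (q - 1)*(q + 4)*(q^3 - 2*q^2 - 19*q + 20) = (q - 1)^2*(q + 4)*(q^2 - q - 20) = (q - 5)*(q - 1)^2*(q + 4)*(q + 4)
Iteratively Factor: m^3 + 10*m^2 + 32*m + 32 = (m + 4)*(m^2 + 6*m + 8) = (m + 2)*(m + 4)*(m + 4)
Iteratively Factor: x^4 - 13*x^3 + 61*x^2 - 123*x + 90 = (x - 2)*(x^3 - 11*x^2 + 39*x - 45) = (x - 3)*(x - 2)*(x^2 - 8*x + 15) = (x - 5)*(x - 3)*(x - 2)*(x - 3)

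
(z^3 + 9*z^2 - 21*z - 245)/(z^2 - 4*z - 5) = (z^2 + 14*z + 49)/(z + 1)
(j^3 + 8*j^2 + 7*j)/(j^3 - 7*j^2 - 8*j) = (j + 7)/(j - 8)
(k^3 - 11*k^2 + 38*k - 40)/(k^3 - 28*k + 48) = (k - 5)/(k + 6)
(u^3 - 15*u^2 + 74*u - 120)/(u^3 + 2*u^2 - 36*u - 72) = (u^2 - 9*u + 20)/(u^2 + 8*u + 12)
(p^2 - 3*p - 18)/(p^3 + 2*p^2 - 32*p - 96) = (p + 3)/(p^2 + 8*p + 16)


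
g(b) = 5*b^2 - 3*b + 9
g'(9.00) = 87.00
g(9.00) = 387.00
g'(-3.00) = -33.00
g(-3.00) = 63.00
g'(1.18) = 8.80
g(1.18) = 12.42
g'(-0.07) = -3.70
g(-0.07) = 9.23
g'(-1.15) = -14.50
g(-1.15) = 19.06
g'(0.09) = -2.10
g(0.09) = 8.77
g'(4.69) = 43.90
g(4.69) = 104.91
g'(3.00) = 27.00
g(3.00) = 45.00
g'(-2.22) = -25.20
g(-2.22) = 40.30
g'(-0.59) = -8.90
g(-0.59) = 12.51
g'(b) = 10*b - 3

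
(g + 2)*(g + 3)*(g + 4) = g^3 + 9*g^2 + 26*g + 24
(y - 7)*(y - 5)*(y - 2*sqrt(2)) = y^3 - 12*y^2 - 2*sqrt(2)*y^2 + 24*sqrt(2)*y + 35*y - 70*sqrt(2)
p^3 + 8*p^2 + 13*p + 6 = (p + 1)^2*(p + 6)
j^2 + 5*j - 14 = (j - 2)*(j + 7)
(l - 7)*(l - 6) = l^2 - 13*l + 42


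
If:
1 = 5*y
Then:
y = 1/5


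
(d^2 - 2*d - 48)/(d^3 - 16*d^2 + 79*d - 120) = (d + 6)/(d^2 - 8*d + 15)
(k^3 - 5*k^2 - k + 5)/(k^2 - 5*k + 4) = (k^2 - 4*k - 5)/(k - 4)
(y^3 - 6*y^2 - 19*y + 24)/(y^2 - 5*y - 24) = y - 1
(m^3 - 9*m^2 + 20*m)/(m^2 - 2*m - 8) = m*(m - 5)/(m + 2)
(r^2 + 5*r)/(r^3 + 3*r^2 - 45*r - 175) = r/(r^2 - 2*r - 35)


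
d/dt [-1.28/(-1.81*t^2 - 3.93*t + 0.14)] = (-4.6336*t - 5.0304)/(1.81*t^2 + 3.93*t - 0.14)^2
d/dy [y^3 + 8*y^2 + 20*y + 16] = 3*y^2 + 16*y + 20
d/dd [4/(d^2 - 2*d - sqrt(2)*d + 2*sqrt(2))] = 4*(-2*d + sqrt(2) + 2)/(d^2 - 2*d - sqrt(2)*d + 2*sqrt(2))^2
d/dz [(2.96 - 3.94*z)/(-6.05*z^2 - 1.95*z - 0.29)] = (-23.837*z^2 + 35.816*z + 6.9146)/(36.6025*z^4 + 23.595*z^3 + 7.3115*z^2 + 1.131*z + 0.0841)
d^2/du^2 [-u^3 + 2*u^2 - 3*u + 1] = 4 - 6*u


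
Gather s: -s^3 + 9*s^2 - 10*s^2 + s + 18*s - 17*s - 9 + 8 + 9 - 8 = -s^3 - s^2 + 2*s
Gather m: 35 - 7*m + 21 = 56 - 7*m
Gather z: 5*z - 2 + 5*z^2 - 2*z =5*z^2 + 3*z - 2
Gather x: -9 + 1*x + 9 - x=0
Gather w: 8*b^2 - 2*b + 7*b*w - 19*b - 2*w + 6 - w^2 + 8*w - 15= 8*b^2 - 21*b - w^2 + w*(7*b + 6) - 9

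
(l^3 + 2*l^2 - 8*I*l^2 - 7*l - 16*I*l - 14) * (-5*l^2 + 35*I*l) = -5*l^5 - 10*l^4 + 75*I*l^4 + 315*l^3 + 150*I*l^3 + 630*l^2 - 245*I*l^2 - 490*I*l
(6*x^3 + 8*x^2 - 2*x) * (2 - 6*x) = -36*x^4 - 36*x^3 + 28*x^2 - 4*x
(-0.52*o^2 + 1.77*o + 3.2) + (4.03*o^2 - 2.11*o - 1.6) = 3.51*o^2 - 0.34*o + 1.6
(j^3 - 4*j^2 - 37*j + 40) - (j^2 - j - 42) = j^3 - 5*j^2 - 36*j + 82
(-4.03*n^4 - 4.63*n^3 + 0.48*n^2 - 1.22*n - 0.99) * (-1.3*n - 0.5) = 5.239*n^5 + 8.034*n^4 + 1.691*n^3 + 1.346*n^2 + 1.897*n + 0.495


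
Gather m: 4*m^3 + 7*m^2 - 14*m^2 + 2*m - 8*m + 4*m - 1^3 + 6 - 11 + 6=4*m^3 - 7*m^2 - 2*m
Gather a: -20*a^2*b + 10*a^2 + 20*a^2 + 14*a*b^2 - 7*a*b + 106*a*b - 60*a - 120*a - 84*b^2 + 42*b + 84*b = a^2*(30 - 20*b) + a*(14*b^2 + 99*b - 180) - 84*b^2 + 126*b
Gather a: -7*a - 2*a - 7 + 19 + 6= 18 - 9*a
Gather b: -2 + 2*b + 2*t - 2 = 2*b + 2*t - 4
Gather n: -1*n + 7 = 7 - n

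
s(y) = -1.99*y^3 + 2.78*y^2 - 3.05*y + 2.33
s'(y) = -5.97*y^2 + 5.56*y - 3.05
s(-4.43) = 243.41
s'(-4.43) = -144.84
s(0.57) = 1.13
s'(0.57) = -1.82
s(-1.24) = 14.18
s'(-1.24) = -19.12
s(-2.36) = 51.17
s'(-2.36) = -49.42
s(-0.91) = 8.91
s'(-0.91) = -13.05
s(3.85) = -81.77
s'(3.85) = -70.13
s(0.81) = 0.63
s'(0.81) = -2.46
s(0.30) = 1.61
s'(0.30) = -1.92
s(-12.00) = 3877.97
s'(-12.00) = -929.45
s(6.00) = -345.73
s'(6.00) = -184.61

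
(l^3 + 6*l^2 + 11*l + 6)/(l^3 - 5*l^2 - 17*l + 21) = (l^2 + 3*l + 2)/(l^2 - 8*l + 7)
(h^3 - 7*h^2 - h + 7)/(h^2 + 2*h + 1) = (h^2 - 8*h + 7)/(h + 1)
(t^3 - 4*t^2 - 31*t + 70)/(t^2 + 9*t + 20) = (t^2 - 9*t + 14)/(t + 4)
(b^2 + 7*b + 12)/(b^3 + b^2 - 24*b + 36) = (b^2 + 7*b + 12)/(b^3 + b^2 - 24*b + 36)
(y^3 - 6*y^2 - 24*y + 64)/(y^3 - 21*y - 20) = (y^2 - 10*y + 16)/(y^2 - 4*y - 5)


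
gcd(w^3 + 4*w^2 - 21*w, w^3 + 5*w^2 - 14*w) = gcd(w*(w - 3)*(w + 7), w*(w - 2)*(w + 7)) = w^2 + 7*w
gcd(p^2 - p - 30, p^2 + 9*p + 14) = 1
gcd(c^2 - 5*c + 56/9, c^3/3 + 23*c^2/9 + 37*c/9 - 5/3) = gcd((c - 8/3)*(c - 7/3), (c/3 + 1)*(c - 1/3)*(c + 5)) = 1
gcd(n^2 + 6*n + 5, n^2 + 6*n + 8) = 1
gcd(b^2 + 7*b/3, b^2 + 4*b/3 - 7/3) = b + 7/3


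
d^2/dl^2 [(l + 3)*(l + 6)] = 2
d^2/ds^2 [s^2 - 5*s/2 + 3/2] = 2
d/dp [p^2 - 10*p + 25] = 2*p - 10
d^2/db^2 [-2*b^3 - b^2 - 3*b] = -12*b - 2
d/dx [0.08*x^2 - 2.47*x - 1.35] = 0.16*x - 2.47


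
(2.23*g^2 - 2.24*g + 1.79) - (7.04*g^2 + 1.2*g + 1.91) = -4.81*g^2 - 3.44*g - 0.12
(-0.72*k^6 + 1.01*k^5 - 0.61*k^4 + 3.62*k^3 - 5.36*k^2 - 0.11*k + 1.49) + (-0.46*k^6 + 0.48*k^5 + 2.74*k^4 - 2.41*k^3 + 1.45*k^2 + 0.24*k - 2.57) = -1.18*k^6 + 1.49*k^5 + 2.13*k^4 + 1.21*k^3 - 3.91*k^2 + 0.13*k - 1.08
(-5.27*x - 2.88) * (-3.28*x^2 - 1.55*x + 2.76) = 17.2856*x^3 + 17.6149*x^2 - 10.0812*x - 7.9488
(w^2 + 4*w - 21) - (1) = w^2 + 4*w - 22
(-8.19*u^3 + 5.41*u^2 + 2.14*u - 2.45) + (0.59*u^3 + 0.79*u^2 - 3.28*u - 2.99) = -7.6*u^3 + 6.2*u^2 - 1.14*u - 5.44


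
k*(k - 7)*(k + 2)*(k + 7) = k^4 + 2*k^3 - 49*k^2 - 98*k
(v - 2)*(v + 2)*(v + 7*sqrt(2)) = v^3 + 7*sqrt(2)*v^2 - 4*v - 28*sqrt(2)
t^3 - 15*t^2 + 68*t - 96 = (t - 8)*(t - 4)*(t - 3)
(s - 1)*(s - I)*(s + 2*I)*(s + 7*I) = s^4 - s^3 + 8*I*s^3 - 5*s^2 - 8*I*s^2 + 5*s + 14*I*s - 14*I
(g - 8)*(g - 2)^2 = g^3 - 12*g^2 + 36*g - 32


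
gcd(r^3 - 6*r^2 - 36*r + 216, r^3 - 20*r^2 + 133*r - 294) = r - 6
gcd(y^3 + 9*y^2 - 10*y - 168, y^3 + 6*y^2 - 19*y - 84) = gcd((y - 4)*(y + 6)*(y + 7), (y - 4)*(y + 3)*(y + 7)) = y^2 + 3*y - 28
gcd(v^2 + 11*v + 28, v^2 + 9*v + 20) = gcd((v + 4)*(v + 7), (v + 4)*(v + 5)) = v + 4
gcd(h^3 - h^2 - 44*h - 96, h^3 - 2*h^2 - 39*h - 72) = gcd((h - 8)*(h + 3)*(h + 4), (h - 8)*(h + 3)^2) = h^2 - 5*h - 24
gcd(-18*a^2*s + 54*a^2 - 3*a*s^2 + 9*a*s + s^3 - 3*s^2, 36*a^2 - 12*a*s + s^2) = -6*a + s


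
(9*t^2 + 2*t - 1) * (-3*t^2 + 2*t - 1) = -27*t^4 + 12*t^3 - 2*t^2 - 4*t + 1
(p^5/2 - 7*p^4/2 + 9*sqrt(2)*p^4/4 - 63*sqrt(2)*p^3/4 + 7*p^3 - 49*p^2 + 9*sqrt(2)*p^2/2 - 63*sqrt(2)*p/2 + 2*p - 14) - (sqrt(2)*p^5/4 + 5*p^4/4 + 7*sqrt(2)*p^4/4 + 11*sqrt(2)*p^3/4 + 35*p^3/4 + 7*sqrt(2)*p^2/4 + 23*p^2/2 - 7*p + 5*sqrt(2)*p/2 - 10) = -sqrt(2)*p^5/4 + p^5/2 - 19*p^4/4 + sqrt(2)*p^4/2 - 37*sqrt(2)*p^3/2 - 7*p^3/4 - 121*p^2/2 + 11*sqrt(2)*p^2/4 - 34*sqrt(2)*p + 9*p - 4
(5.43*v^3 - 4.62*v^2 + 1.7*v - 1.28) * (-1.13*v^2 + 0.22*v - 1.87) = -6.1359*v^5 + 6.4152*v^4 - 13.0915*v^3 + 10.4598*v^2 - 3.4606*v + 2.3936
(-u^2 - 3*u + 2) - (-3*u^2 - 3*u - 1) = 2*u^2 + 3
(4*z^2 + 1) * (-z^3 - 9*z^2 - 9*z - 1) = -4*z^5 - 36*z^4 - 37*z^3 - 13*z^2 - 9*z - 1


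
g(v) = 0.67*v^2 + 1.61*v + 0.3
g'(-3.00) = -2.41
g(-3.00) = 1.50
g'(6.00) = 9.65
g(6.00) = 34.08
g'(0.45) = 2.21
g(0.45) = 1.16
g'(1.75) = 3.96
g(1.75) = 5.17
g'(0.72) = 2.57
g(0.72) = 1.81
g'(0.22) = 1.90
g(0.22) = 0.69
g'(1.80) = 4.02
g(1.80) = 5.37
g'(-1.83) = -0.84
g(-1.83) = -0.40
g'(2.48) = 4.93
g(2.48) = 8.41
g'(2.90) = 5.50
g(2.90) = 10.60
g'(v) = 1.34*v + 1.61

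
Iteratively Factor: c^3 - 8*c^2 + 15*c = (c)*(c^2 - 8*c + 15) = c*(c - 3)*(c - 5)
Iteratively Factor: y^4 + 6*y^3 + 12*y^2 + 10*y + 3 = (y + 1)*(y^3 + 5*y^2 + 7*y + 3) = (y + 1)^2*(y^2 + 4*y + 3) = (y + 1)^3*(y + 3)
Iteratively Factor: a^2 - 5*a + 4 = (a - 1)*(a - 4)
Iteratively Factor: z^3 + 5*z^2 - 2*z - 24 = (z + 4)*(z^2 + z - 6) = (z - 2)*(z + 4)*(z + 3)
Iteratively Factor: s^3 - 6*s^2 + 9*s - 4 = (s - 1)*(s^2 - 5*s + 4) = (s - 1)^2*(s - 4)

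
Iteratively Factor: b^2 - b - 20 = (b + 4)*(b - 5)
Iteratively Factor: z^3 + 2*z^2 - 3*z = (z - 1)*(z^2 + 3*z) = z*(z - 1)*(z + 3)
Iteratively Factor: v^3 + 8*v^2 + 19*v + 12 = (v + 3)*(v^2 + 5*v + 4) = (v + 1)*(v + 3)*(v + 4)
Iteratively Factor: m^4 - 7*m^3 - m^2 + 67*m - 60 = (m + 3)*(m^3 - 10*m^2 + 29*m - 20) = (m - 1)*(m + 3)*(m^2 - 9*m + 20) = (m - 4)*(m - 1)*(m + 3)*(m - 5)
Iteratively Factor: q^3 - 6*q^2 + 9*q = (q - 3)*(q^2 - 3*q) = q*(q - 3)*(q - 3)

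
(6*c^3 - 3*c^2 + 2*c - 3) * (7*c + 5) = 42*c^4 + 9*c^3 - c^2 - 11*c - 15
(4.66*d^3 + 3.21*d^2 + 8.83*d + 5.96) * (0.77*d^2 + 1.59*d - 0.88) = 3.5882*d^5 + 9.8811*d^4 + 7.8022*d^3 + 15.8041*d^2 + 1.706*d - 5.2448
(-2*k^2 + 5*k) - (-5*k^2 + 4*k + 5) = 3*k^2 + k - 5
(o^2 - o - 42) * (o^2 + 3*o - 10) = o^4 + 2*o^3 - 55*o^2 - 116*o + 420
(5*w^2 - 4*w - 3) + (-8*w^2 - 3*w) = -3*w^2 - 7*w - 3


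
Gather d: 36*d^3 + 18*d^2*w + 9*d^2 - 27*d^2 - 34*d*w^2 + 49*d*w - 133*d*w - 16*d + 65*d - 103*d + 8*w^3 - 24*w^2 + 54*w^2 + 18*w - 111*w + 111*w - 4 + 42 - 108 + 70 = 36*d^3 + d^2*(18*w - 18) + d*(-34*w^2 - 84*w - 54) + 8*w^3 + 30*w^2 + 18*w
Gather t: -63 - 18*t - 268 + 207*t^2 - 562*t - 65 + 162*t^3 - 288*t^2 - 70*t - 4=162*t^3 - 81*t^2 - 650*t - 400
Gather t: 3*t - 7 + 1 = 3*t - 6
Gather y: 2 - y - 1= 1 - y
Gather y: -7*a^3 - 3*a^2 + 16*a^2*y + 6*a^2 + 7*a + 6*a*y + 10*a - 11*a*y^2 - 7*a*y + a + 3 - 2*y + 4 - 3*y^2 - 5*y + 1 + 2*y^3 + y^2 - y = -7*a^3 + 3*a^2 + 18*a + 2*y^3 + y^2*(-11*a - 2) + y*(16*a^2 - a - 8) + 8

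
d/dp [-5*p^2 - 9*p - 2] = -10*p - 9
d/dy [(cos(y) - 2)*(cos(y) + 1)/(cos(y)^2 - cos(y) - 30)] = 28*(-sin(y) + sin(2*y))/((cos(y) - 6)^2*(cos(y) + 5)^2)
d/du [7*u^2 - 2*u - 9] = 14*u - 2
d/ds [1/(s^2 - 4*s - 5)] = 2*(2 - s)/(-s^2 + 4*s + 5)^2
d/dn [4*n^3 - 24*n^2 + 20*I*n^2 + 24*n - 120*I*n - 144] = 12*n^2 + n*(-48 + 40*I) + 24 - 120*I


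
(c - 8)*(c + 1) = c^2 - 7*c - 8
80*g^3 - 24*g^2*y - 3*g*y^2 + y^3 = (-4*g + y)^2*(5*g + y)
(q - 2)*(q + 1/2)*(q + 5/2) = q^3 + q^2 - 19*q/4 - 5/2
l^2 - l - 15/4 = (l - 5/2)*(l + 3/2)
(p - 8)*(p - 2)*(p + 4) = p^3 - 6*p^2 - 24*p + 64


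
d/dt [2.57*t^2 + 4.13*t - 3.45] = 5.14*t + 4.13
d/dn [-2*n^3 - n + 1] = -6*n^2 - 1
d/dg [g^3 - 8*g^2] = g*(3*g - 16)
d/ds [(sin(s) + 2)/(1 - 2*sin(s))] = 5*cos(s)/(2*sin(s) - 1)^2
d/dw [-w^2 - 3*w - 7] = -2*w - 3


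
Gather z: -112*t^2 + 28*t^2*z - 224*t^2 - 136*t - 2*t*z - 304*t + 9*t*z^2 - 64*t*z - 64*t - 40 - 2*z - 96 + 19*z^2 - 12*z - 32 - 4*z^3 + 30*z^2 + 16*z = -336*t^2 - 504*t - 4*z^3 + z^2*(9*t + 49) + z*(28*t^2 - 66*t + 2) - 168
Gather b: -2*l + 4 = 4 - 2*l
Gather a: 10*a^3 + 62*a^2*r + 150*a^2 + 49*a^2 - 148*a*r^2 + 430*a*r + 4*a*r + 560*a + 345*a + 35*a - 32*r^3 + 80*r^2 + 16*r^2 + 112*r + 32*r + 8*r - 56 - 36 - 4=10*a^3 + a^2*(62*r + 199) + a*(-148*r^2 + 434*r + 940) - 32*r^3 + 96*r^2 + 152*r - 96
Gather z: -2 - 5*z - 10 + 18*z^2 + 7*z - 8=18*z^2 + 2*z - 20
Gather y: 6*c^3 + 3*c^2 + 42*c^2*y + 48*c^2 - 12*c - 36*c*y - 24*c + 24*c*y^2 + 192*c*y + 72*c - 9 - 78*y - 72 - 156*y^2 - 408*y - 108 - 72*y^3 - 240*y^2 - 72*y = 6*c^3 + 51*c^2 + 36*c - 72*y^3 + y^2*(24*c - 396) + y*(42*c^2 + 156*c - 558) - 189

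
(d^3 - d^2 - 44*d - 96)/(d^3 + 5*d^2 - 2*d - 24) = (d - 8)/(d - 2)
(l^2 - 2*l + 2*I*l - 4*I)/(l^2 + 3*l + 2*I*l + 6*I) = (l - 2)/(l + 3)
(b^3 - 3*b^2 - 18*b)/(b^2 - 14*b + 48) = b*(b + 3)/(b - 8)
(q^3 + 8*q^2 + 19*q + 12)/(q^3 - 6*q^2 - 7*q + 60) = (q^2 + 5*q + 4)/(q^2 - 9*q + 20)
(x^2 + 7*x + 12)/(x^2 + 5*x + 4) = (x + 3)/(x + 1)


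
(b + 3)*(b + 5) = b^2 + 8*b + 15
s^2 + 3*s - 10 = (s - 2)*(s + 5)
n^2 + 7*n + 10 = (n + 2)*(n + 5)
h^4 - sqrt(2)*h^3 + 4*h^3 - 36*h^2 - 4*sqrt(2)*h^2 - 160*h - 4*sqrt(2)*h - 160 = (h + 2)^2*(h - 5*sqrt(2))*(h + 4*sqrt(2))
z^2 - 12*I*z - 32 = (z - 8*I)*(z - 4*I)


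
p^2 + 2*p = p*(p + 2)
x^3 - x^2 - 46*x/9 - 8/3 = (x - 3)*(x + 2/3)*(x + 4/3)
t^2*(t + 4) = t^3 + 4*t^2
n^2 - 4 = (n - 2)*(n + 2)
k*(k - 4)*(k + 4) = k^3 - 16*k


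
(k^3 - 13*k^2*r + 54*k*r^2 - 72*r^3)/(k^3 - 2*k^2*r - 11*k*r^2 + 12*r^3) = (-k^2 + 9*k*r - 18*r^2)/(-k^2 - 2*k*r + 3*r^2)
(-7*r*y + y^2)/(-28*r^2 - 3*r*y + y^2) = y/(4*r + y)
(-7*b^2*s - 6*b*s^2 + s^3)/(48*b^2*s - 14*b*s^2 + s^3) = (-7*b^2 - 6*b*s + s^2)/(48*b^2 - 14*b*s + s^2)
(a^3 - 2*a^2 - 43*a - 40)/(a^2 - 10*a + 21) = (a^3 - 2*a^2 - 43*a - 40)/(a^2 - 10*a + 21)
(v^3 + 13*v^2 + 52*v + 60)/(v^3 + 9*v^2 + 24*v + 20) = (v + 6)/(v + 2)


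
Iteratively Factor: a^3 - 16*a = (a)*(a^2 - 16) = a*(a - 4)*(a + 4)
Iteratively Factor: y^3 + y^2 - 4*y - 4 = (y + 1)*(y^2 - 4) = (y - 2)*(y + 1)*(y + 2)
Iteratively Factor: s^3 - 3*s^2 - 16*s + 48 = (s - 3)*(s^2 - 16) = (s - 3)*(s + 4)*(s - 4)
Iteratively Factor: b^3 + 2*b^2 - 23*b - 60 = (b + 3)*(b^2 - b - 20) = (b + 3)*(b + 4)*(b - 5)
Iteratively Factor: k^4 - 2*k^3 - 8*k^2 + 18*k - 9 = (k - 1)*(k^3 - k^2 - 9*k + 9) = (k - 1)^2*(k^2 - 9) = (k - 3)*(k - 1)^2*(k + 3)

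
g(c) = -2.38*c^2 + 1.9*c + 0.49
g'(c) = 1.9 - 4.76*c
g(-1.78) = -10.43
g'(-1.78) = 10.37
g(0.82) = 0.45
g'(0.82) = -2.00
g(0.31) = 0.85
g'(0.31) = 0.42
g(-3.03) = -27.12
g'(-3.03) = 16.32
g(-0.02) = 0.45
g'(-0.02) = 2.00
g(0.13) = 0.70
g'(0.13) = 1.28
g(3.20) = -17.80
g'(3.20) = -13.33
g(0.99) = 0.04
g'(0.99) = -2.81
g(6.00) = -73.79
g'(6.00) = -26.66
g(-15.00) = -563.51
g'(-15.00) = 73.30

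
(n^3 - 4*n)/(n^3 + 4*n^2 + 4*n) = (n - 2)/(n + 2)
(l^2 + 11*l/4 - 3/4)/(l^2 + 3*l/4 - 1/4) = (l + 3)/(l + 1)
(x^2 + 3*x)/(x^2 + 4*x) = (x + 3)/(x + 4)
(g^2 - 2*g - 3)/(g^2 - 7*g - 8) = (g - 3)/(g - 8)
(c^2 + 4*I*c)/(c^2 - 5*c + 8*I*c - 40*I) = c*(c + 4*I)/(c^2 + c*(-5 + 8*I) - 40*I)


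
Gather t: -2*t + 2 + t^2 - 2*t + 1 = t^2 - 4*t + 3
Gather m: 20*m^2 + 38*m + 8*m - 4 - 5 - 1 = 20*m^2 + 46*m - 10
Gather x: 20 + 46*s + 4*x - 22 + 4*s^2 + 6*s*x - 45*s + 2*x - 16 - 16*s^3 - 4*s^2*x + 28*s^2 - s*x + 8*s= -16*s^3 + 32*s^2 + 9*s + x*(-4*s^2 + 5*s + 6) - 18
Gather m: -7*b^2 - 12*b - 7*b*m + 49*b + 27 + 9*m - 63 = -7*b^2 + 37*b + m*(9 - 7*b) - 36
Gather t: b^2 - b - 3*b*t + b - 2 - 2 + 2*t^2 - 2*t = b^2 + 2*t^2 + t*(-3*b - 2) - 4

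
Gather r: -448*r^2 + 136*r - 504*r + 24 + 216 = -448*r^2 - 368*r + 240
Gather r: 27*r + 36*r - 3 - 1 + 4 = 63*r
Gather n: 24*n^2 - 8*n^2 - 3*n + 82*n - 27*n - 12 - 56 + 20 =16*n^2 + 52*n - 48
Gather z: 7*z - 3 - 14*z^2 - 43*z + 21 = -14*z^2 - 36*z + 18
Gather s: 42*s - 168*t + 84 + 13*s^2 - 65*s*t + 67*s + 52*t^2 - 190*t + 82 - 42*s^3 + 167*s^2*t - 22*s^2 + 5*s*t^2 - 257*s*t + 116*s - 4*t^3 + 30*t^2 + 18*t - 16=-42*s^3 + s^2*(167*t - 9) + s*(5*t^2 - 322*t + 225) - 4*t^3 + 82*t^2 - 340*t + 150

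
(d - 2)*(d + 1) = d^2 - d - 2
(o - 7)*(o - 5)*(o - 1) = o^3 - 13*o^2 + 47*o - 35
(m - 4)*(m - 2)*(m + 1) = m^3 - 5*m^2 + 2*m + 8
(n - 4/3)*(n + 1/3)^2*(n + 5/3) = n^4 + n^3 - 17*n^2/9 - 13*n/9 - 20/81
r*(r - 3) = r^2 - 3*r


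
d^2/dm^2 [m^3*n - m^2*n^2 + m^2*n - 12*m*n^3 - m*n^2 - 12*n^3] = 2*n*(3*m - n + 1)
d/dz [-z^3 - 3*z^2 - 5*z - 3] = -3*z^2 - 6*z - 5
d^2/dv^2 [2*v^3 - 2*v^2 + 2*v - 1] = 12*v - 4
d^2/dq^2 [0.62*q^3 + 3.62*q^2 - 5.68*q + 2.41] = 3.72*q + 7.24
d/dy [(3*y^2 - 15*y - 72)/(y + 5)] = 3*(y^2 + 10*y - 1)/(y^2 + 10*y + 25)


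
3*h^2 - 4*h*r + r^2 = (-3*h + r)*(-h + r)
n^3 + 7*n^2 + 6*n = n*(n + 1)*(n + 6)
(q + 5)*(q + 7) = q^2 + 12*q + 35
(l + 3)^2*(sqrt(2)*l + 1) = sqrt(2)*l^3 + l^2 + 6*sqrt(2)*l^2 + 6*l + 9*sqrt(2)*l + 9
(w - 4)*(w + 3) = w^2 - w - 12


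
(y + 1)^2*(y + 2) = y^3 + 4*y^2 + 5*y + 2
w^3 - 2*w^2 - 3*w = w*(w - 3)*(w + 1)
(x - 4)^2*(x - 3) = x^3 - 11*x^2 + 40*x - 48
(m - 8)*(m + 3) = m^2 - 5*m - 24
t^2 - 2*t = t*(t - 2)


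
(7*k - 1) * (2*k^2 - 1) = 14*k^3 - 2*k^2 - 7*k + 1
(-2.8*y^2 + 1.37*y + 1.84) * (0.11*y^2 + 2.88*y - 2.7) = -0.308*y^4 - 7.9133*y^3 + 11.708*y^2 + 1.6002*y - 4.968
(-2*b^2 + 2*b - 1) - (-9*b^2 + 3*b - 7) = 7*b^2 - b + 6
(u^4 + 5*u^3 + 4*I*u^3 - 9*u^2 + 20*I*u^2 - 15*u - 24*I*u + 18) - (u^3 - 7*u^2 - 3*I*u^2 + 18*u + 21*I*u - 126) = u^4 + 4*u^3 + 4*I*u^3 - 2*u^2 + 23*I*u^2 - 33*u - 45*I*u + 144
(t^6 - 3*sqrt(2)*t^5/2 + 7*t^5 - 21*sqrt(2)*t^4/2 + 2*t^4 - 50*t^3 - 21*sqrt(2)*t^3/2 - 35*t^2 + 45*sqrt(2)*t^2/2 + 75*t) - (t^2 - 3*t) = t^6 - 3*sqrt(2)*t^5/2 + 7*t^5 - 21*sqrt(2)*t^4/2 + 2*t^4 - 50*t^3 - 21*sqrt(2)*t^3/2 - 36*t^2 + 45*sqrt(2)*t^2/2 + 78*t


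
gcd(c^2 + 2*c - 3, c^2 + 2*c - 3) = c^2 + 2*c - 3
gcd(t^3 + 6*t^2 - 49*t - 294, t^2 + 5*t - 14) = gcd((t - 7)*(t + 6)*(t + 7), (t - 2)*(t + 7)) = t + 7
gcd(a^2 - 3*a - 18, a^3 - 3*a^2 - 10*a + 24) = a + 3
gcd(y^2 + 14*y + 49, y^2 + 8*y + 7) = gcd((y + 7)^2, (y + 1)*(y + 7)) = y + 7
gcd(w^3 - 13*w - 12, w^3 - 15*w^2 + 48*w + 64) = w + 1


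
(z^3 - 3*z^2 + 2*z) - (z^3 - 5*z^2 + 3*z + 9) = 2*z^2 - z - 9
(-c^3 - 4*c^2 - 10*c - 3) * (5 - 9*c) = 9*c^4 + 31*c^3 + 70*c^2 - 23*c - 15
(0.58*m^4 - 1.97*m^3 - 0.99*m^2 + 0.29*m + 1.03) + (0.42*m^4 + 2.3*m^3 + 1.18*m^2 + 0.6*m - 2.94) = 1.0*m^4 + 0.33*m^3 + 0.19*m^2 + 0.89*m - 1.91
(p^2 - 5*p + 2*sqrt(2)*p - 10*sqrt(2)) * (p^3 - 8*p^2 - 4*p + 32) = p^5 - 13*p^4 + 2*sqrt(2)*p^4 - 26*sqrt(2)*p^3 + 36*p^3 + 52*p^2 + 72*sqrt(2)*p^2 - 160*p + 104*sqrt(2)*p - 320*sqrt(2)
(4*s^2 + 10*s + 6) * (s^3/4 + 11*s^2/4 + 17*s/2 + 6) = s^5 + 27*s^4/2 + 63*s^3 + 251*s^2/2 + 111*s + 36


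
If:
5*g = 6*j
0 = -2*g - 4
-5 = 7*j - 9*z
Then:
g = -2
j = -5/3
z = -20/27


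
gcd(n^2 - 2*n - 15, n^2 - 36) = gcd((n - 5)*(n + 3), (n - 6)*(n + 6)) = 1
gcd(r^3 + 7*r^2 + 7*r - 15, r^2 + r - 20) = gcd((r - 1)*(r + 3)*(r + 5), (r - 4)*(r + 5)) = r + 5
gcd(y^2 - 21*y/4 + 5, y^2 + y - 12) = 1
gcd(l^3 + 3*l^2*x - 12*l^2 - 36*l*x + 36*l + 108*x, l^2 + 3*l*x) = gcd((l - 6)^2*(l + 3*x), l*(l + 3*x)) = l + 3*x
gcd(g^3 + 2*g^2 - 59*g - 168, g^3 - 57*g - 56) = g^2 - g - 56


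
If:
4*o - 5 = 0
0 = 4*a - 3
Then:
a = 3/4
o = 5/4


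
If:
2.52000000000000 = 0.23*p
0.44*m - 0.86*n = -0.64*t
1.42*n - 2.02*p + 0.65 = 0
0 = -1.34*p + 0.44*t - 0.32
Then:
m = -20.02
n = 15.13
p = 10.96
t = 34.09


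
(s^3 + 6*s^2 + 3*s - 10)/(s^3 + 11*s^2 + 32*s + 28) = (s^2 + 4*s - 5)/(s^2 + 9*s + 14)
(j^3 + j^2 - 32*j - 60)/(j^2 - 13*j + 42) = (j^2 + 7*j + 10)/(j - 7)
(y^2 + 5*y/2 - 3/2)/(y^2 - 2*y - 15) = (y - 1/2)/(y - 5)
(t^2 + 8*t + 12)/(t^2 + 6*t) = (t + 2)/t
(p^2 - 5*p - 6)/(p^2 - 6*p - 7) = (p - 6)/(p - 7)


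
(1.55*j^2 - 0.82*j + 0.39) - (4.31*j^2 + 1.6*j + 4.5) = -2.76*j^2 - 2.42*j - 4.11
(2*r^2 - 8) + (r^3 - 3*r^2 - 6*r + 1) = r^3 - r^2 - 6*r - 7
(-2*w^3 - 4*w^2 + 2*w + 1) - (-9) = -2*w^3 - 4*w^2 + 2*w + 10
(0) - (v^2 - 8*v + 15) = -v^2 + 8*v - 15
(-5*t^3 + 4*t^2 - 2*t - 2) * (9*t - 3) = -45*t^4 + 51*t^3 - 30*t^2 - 12*t + 6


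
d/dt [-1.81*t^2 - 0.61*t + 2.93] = -3.62*t - 0.61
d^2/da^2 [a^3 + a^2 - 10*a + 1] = 6*a + 2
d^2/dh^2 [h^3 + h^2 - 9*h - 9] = 6*h + 2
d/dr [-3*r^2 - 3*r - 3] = -6*r - 3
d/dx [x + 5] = 1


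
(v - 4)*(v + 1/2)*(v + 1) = v^3 - 5*v^2/2 - 11*v/2 - 2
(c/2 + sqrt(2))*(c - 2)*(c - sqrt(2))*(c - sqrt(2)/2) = c^4/2 - c^3 + sqrt(2)*c^3/4 - 5*c^2/2 - sqrt(2)*c^2/2 + sqrt(2)*c + 5*c - 2*sqrt(2)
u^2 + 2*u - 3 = (u - 1)*(u + 3)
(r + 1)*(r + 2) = r^2 + 3*r + 2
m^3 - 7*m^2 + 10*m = m*(m - 5)*(m - 2)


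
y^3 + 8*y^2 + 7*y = y*(y + 1)*(y + 7)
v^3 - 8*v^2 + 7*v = v*(v - 7)*(v - 1)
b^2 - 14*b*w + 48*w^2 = (b - 8*w)*(b - 6*w)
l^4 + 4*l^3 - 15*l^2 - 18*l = l*(l - 3)*(l + 1)*(l + 6)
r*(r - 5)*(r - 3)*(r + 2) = r^4 - 6*r^3 - r^2 + 30*r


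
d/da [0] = 0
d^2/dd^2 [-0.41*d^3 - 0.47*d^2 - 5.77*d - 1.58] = -2.46*d - 0.94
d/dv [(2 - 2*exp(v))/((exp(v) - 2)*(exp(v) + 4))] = 2*(exp(2*v) - 2*exp(v) + 6)*exp(v)/(exp(4*v) + 4*exp(3*v) - 12*exp(2*v) - 32*exp(v) + 64)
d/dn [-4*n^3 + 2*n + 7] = 2 - 12*n^2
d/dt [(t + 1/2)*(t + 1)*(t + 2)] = 3*t^2 + 7*t + 7/2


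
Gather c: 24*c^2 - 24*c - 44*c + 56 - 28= 24*c^2 - 68*c + 28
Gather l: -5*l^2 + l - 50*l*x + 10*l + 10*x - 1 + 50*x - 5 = -5*l^2 + l*(11 - 50*x) + 60*x - 6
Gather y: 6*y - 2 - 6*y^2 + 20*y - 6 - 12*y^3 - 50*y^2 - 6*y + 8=-12*y^3 - 56*y^2 + 20*y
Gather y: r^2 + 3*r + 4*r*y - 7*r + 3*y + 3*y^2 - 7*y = r^2 - 4*r + 3*y^2 + y*(4*r - 4)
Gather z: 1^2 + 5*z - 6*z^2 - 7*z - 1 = -6*z^2 - 2*z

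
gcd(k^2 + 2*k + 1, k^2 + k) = k + 1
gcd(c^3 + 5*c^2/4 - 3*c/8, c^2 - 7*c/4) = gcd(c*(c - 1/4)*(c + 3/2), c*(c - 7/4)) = c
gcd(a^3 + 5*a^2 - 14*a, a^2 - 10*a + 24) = 1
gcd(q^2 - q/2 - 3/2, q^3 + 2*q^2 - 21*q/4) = q - 3/2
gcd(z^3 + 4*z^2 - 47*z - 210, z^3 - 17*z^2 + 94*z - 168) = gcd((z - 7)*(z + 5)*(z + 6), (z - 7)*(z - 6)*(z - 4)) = z - 7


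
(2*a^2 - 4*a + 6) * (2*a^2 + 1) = 4*a^4 - 8*a^3 + 14*a^2 - 4*a + 6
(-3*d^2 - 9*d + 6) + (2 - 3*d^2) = -6*d^2 - 9*d + 8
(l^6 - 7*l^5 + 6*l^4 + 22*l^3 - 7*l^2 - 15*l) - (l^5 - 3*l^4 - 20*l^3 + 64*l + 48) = l^6 - 8*l^5 + 9*l^4 + 42*l^3 - 7*l^2 - 79*l - 48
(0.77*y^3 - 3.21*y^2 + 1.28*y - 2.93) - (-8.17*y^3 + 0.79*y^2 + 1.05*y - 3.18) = 8.94*y^3 - 4.0*y^2 + 0.23*y + 0.25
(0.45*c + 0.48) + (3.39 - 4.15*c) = 3.87 - 3.7*c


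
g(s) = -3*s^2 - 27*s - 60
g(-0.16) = -55.76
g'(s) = -6*s - 27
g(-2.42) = -12.23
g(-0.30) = -52.17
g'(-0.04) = -26.76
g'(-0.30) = -25.20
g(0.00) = -60.00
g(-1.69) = -22.94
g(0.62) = -77.89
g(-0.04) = -58.92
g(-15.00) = -330.00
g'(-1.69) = -16.86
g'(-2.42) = -12.48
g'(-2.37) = -12.78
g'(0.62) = -30.72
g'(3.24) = -46.44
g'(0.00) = -27.00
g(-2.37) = -12.86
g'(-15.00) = 63.00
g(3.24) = -178.97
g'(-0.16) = -26.04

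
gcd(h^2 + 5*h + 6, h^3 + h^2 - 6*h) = h + 3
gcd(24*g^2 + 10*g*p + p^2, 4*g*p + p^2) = 4*g + p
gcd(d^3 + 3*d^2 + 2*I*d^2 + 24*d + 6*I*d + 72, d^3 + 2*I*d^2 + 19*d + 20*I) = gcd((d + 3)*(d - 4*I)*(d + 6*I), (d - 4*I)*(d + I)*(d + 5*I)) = d - 4*I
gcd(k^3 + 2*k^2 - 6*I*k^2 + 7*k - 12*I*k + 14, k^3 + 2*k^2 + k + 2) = k^2 + k*(2 + I) + 2*I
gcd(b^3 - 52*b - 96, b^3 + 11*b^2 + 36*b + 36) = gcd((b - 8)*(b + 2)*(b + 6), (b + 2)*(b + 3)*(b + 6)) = b^2 + 8*b + 12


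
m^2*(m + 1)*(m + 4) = m^4 + 5*m^3 + 4*m^2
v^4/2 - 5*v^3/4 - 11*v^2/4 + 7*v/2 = v*(v/2 + 1)*(v - 7/2)*(v - 1)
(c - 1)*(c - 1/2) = c^2 - 3*c/2 + 1/2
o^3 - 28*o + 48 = (o - 4)*(o - 2)*(o + 6)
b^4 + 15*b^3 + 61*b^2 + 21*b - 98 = (b - 1)*(b + 2)*(b + 7)^2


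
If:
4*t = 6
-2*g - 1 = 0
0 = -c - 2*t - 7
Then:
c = -10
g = -1/2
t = 3/2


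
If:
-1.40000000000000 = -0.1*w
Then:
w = 14.00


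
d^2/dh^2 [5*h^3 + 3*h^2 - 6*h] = 30*h + 6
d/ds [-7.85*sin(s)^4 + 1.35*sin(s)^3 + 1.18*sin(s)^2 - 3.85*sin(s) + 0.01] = (-31.4*sin(s)^3 + 4.05*sin(s)^2 + 2.36*sin(s) - 3.85)*cos(s)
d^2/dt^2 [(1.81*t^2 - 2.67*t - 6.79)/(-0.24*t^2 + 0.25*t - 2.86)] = (-1.11022302462516e-16*t^4 + 0.0903839999999998*t^3 + 9.800928*t^2 - 13.440528*t - 34.264614)/(0.013824*t^6 - 0.0432*t^5 + 0.539208*t^4 - 1.045225*t^3 + 6.425562*t^2 - 6.1347*t + 23.393656)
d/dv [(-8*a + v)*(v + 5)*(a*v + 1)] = -a*(8*a - v)*(v + 5) - (8*a - v)*(a*v + 1) + (v + 5)*(a*v + 1)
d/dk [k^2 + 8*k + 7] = 2*k + 8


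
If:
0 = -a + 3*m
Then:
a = 3*m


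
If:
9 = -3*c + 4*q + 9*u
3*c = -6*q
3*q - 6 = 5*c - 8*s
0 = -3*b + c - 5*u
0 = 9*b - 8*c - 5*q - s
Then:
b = -1451/1677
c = -756/559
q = 378/559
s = -15/43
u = 139/559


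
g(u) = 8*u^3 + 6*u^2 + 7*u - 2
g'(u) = 24*u^2 + 12*u + 7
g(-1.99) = -55.21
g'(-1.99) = 78.16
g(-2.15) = -68.82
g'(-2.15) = 92.14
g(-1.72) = -37.00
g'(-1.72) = 57.36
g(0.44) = 2.92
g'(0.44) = 16.93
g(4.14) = 697.48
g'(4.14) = 468.03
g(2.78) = 235.71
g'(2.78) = 225.84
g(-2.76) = -143.81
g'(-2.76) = 156.70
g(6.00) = 1984.00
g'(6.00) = 943.00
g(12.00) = 14770.00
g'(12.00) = 3607.00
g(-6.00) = -1556.00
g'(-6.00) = 799.00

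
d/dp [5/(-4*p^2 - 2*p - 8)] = 5*(4*p + 1)/(2*(2*p^2 + p + 4)^2)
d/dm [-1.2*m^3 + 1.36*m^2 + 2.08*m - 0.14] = -3.6*m^2 + 2.72*m + 2.08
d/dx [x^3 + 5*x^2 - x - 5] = 3*x^2 + 10*x - 1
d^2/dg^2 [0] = 0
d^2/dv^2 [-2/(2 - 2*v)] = 2/(v - 1)^3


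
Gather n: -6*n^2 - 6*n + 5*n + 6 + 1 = -6*n^2 - n + 7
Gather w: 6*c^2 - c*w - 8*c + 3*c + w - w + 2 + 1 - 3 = 6*c^2 - c*w - 5*c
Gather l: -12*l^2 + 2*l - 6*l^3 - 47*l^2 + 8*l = -6*l^3 - 59*l^2 + 10*l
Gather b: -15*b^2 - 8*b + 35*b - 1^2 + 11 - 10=-15*b^2 + 27*b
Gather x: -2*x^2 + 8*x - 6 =-2*x^2 + 8*x - 6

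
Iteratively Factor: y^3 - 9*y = (y)*(y^2 - 9) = y*(y + 3)*(y - 3)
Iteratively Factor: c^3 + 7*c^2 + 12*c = (c + 4)*(c^2 + 3*c) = (c + 3)*(c + 4)*(c)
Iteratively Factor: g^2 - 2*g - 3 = (g + 1)*(g - 3)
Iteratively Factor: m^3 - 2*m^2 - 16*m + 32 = (m + 4)*(m^2 - 6*m + 8) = (m - 4)*(m + 4)*(m - 2)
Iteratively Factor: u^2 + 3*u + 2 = (u + 1)*(u + 2)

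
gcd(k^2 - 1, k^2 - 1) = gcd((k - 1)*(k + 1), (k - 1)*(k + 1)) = k^2 - 1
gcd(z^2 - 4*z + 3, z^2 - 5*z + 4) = z - 1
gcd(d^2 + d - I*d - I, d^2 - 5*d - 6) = d + 1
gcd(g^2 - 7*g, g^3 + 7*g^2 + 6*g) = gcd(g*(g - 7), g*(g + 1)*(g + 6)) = g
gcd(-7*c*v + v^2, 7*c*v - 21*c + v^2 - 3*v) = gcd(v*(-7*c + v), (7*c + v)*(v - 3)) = 1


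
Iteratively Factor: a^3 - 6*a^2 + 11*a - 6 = (a - 3)*(a^2 - 3*a + 2) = (a - 3)*(a - 1)*(a - 2)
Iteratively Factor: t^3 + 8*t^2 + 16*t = (t)*(t^2 + 8*t + 16) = t*(t + 4)*(t + 4)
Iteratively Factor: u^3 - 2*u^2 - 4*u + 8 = (u + 2)*(u^2 - 4*u + 4) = (u - 2)*(u + 2)*(u - 2)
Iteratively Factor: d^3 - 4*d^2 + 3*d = (d - 3)*(d^2 - d) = d*(d - 3)*(d - 1)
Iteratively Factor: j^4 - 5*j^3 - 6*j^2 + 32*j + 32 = (j + 2)*(j^3 - 7*j^2 + 8*j + 16) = (j - 4)*(j + 2)*(j^2 - 3*j - 4) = (j - 4)*(j + 1)*(j + 2)*(j - 4)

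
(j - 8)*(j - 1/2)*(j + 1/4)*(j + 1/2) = j^4 - 31*j^3/4 - 9*j^2/4 + 31*j/16 + 1/2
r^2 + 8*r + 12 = (r + 2)*(r + 6)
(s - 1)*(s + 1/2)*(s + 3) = s^3 + 5*s^2/2 - 2*s - 3/2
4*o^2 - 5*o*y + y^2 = (-4*o + y)*(-o + y)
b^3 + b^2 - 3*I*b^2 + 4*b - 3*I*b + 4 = (b + 1)*(b - 4*I)*(b + I)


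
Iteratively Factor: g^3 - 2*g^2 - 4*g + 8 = (g + 2)*(g^2 - 4*g + 4) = (g - 2)*(g + 2)*(g - 2)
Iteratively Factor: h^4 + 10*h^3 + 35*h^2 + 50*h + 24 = (h + 1)*(h^3 + 9*h^2 + 26*h + 24) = (h + 1)*(h + 4)*(h^2 + 5*h + 6) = (h + 1)*(h + 2)*(h + 4)*(h + 3)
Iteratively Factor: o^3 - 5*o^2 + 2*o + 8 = (o - 2)*(o^2 - 3*o - 4) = (o - 4)*(o - 2)*(o + 1)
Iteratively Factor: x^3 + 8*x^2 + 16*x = (x + 4)*(x^2 + 4*x) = x*(x + 4)*(x + 4)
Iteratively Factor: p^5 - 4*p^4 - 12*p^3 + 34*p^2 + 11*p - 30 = (p - 2)*(p^4 - 2*p^3 - 16*p^2 + 2*p + 15) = (p - 2)*(p - 1)*(p^3 - p^2 - 17*p - 15) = (p - 2)*(p - 1)*(p + 1)*(p^2 - 2*p - 15) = (p - 2)*(p - 1)*(p + 1)*(p + 3)*(p - 5)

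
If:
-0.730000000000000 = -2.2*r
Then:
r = 0.33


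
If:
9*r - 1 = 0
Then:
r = 1/9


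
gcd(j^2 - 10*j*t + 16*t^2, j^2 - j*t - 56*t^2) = -j + 8*t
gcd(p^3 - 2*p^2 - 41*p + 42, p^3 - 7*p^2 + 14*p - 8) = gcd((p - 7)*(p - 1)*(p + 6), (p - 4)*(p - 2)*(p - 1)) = p - 1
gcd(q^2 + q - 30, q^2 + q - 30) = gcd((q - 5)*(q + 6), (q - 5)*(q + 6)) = q^2 + q - 30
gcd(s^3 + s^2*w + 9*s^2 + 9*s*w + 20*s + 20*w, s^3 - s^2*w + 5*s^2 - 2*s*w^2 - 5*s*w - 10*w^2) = s^2 + s*w + 5*s + 5*w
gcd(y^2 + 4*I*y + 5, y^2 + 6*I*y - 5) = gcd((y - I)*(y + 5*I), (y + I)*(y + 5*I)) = y + 5*I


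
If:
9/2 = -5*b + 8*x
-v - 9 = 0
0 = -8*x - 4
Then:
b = -17/10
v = -9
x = -1/2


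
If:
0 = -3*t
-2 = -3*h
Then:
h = 2/3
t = 0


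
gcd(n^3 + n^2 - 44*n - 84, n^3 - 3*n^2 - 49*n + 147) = n - 7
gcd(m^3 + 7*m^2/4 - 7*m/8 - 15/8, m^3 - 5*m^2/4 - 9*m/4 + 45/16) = m + 3/2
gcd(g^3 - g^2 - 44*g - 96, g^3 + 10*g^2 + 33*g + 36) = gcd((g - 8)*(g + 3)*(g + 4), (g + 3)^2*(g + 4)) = g^2 + 7*g + 12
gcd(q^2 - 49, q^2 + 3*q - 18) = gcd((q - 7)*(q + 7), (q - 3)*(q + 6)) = 1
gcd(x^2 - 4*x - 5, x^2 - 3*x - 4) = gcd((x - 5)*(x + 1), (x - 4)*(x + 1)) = x + 1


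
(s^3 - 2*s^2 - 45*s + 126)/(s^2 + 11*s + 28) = (s^2 - 9*s + 18)/(s + 4)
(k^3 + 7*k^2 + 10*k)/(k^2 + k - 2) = k*(k + 5)/(k - 1)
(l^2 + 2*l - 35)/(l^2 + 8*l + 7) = (l - 5)/(l + 1)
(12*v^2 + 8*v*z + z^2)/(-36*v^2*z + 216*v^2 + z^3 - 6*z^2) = (2*v + z)/(-6*v*z + 36*v + z^2 - 6*z)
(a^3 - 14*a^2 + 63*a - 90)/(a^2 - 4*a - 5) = (a^2 - 9*a + 18)/(a + 1)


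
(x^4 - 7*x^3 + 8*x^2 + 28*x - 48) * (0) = 0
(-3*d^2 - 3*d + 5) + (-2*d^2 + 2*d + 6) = -5*d^2 - d + 11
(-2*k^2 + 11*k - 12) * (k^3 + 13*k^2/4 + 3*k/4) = -2*k^5 + 9*k^4/2 + 89*k^3/4 - 123*k^2/4 - 9*k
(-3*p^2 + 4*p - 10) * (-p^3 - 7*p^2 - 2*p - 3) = 3*p^5 + 17*p^4 - 12*p^3 + 71*p^2 + 8*p + 30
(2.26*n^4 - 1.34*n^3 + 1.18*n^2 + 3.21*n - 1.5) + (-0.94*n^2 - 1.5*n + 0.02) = 2.26*n^4 - 1.34*n^3 + 0.24*n^2 + 1.71*n - 1.48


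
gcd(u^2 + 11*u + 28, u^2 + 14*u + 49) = u + 7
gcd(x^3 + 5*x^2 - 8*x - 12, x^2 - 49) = 1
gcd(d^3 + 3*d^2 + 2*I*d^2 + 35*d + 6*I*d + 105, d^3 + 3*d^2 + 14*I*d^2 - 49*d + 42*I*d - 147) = d^2 + d*(3 + 7*I) + 21*I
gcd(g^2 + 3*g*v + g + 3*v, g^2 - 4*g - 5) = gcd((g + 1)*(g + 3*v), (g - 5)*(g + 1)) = g + 1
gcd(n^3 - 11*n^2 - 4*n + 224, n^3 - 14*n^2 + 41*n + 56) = n^2 - 15*n + 56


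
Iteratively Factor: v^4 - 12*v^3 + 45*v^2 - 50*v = (v)*(v^3 - 12*v^2 + 45*v - 50) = v*(v - 5)*(v^2 - 7*v + 10) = v*(v - 5)^2*(v - 2)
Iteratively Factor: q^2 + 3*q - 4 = (q + 4)*(q - 1)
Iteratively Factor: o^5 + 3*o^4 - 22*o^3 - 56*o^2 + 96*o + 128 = (o - 4)*(o^4 + 7*o^3 + 6*o^2 - 32*o - 32) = (o - 4)*(o - 2)*(o^3 + 9*o^2 + 24*o + 16) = (o - 4)*(o - 2)*(o + 1)*(o^2 + 8*o + 16) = (o - 4)*(o - 2)*(o + 1)*(o + 4)*(o + 4)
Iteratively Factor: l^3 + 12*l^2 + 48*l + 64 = (l + 4)*(l^2 + 8*l + 16) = (l + 4)^2*(l + 4)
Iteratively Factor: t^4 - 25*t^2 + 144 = (t + 4)*(t^3 - 4*t^2 - 9*t + 36) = (t - 4)*(t + 4)*(t^2 - 9) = (t - 4)*(t - 3)*(t + 4)*(t + 3)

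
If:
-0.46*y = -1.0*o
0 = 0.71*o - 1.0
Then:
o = 1.41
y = 3.06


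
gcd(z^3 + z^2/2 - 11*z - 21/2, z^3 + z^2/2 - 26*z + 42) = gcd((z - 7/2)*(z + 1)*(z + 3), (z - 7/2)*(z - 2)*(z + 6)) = z - 7/2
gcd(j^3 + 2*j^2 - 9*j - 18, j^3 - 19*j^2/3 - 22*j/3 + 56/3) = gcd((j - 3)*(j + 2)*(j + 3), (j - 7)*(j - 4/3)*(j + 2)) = j + 2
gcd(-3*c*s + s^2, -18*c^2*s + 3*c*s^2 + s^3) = -3*c*s + s^2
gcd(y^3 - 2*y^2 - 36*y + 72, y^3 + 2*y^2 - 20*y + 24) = y^2 + 4*y - 12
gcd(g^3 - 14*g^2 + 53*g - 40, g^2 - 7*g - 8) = g - 8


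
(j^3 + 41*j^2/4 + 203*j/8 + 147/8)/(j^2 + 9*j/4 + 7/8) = (2*j^2 + 17*j + 21)/(2*j + 1)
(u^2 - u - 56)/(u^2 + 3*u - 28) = (u - 8)/(u - 4)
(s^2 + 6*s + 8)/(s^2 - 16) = (s + 2)/(s - 4)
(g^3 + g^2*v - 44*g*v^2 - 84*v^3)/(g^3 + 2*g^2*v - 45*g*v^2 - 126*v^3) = (g + 2*v)/(g + 3*v)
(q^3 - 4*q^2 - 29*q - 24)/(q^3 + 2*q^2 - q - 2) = (q^2 - 5*q - 24)/(q^2 + q - 2)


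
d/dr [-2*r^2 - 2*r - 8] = -4*r - 2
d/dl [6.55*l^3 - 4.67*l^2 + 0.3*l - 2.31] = 19.65*l^2 - 9.34*l + 0.3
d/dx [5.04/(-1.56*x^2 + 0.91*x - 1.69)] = (15.7248*x - 4.5864)/(1.56*x^2 - 0.91*x + 1.69)^2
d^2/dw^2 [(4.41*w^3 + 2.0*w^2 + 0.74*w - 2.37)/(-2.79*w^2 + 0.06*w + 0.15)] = (1.4210854715202e-14*w^4 - 15.91299*w^3 + 105.429762*w^2 - 4.833918*w + 1.924074)/(21.717639*w^6 - 1.401138*w^5 - 3.472713*w^4 + 0.150444*w^3 + 0.186705*w^2 - 0.00405*w - 0.003375)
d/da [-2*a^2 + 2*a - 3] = 2 - 4*a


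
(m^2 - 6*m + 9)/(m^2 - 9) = (m - 3)/(m + 3)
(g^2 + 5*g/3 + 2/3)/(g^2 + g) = (g + 2/3)/g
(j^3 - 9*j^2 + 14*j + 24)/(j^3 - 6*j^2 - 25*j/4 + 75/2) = 4*(j^2 - 3*j - 4)/(4*j^2 - 25)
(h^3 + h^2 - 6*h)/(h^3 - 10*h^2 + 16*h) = (h + 3)/(h - 8)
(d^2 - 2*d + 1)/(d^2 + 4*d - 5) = (d - 1)/(d + 5)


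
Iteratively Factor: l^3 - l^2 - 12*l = (l + 3)*(l^2 - 4*l) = l*(l + 3)*(l - 4)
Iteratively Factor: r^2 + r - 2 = (r + 2)*(r - 1)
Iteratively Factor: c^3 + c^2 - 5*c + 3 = (c + 3)*(c^2 - 2*c + 1) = (c - 1)*(c + 3)*(c - 1)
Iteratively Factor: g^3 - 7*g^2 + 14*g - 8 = (g - 4)*(g^2 - 3*g + 2) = (g - 4)*(g - 1)*(g - 2)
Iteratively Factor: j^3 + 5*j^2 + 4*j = (j)*(j^2 + 5*j + 4) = j*(j + 1)*(j + 4)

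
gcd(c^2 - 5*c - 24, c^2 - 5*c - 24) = c^2 - 5*c - 24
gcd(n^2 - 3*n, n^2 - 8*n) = n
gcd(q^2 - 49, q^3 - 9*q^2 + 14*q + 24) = 1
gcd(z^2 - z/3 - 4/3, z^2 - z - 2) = z + 1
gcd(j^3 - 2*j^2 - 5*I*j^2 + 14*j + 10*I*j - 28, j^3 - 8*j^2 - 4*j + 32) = j - 2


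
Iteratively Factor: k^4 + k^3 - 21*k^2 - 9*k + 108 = (k + 4)*(k^3 - 3*k^2 - 9*k + 27) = (k - 3)*(k + 4)*(k^2 - 9) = (k - 3)^2*(k + 4)*(k + 3)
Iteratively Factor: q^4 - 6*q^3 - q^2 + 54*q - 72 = (q - 2)*(q^3 - 4*q^2 - 9*q + 36) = (q - 3)*(q - 2)*(q^2 - q - 12) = (q - 4)*(q - 3)*(q - 2)*(q + 3)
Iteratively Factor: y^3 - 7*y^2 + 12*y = (y)*(y^2 - 7*y + 12) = y*(y - 4)*(y - 3)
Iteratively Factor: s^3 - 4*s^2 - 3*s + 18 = (s + 2)*(s^2 - 6*s + 9) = (s - 3)*(s + 2)*(s - 3)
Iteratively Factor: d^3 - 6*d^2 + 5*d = (d - 1)*(d^2 - 5*d) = (d - 5)*(d - 1)*(d)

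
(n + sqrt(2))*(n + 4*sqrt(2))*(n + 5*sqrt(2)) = n^3 + 10*sqrt(2)*n^2 + 58*n + 40*sqrt(2)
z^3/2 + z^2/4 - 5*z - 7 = (z/2 + 1)*(z - 7/2)*(z + 2)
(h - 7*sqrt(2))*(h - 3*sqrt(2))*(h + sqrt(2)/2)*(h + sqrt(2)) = h^4 - 17*sqrt(2)*h^3/2 + 13*h^2 + 53*sqrt(2)*h + 42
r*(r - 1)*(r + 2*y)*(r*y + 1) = r^4*y + 2*r^3*y^2 - r^3*y + r^3 - 2*r^2*y^2 + 2*r^2*y - r^2 - 2*r*y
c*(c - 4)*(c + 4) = c^3 - 16*c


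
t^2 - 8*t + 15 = (t - 5)*(t - 3)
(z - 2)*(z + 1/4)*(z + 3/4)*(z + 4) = z^4 + 3*z^3 - 93*z^2/16 - 61*z/8 - 3/2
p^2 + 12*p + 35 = (p + 5)*(p + 7)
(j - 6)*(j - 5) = j^2 - 11*j + 30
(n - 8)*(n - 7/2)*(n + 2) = n^3 - 19*n^2/2 + 5*n + 56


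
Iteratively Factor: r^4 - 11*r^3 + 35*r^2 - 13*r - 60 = (r - 5)*(r^3 - 6*r^2 + 5*r + 12) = (r - 5)*(r + 1)*(r^2 - 7*r + 12) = (r - 5)*(r - 4)*(r + 1)*(r - 3)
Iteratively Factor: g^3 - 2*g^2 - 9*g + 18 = (g - 3)*(g^2 + g - 6) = (g - 3)*(g + 3)*(g - 2)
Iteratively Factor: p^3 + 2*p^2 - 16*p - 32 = (p + 2)*(p^2 - 16) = (p + 2)*(p + 4)*(p - 4)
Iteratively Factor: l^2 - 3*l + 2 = (l - 2)*(l - 1)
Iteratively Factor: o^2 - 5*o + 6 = (o - 3)*(o - 2)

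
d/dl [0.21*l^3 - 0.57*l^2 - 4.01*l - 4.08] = 0.63*l^2 - 1.14*l - 4.01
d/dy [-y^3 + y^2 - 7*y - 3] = -3*y^2 + 2*y - 7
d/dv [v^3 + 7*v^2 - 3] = v*(3*v + 14)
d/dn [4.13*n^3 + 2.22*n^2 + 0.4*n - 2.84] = 12.39*n^2 + 4.44*n + 0.4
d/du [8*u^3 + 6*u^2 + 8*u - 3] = 24*u^2 + 12*u + 8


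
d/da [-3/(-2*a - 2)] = -3/(2*(a + 1)^2)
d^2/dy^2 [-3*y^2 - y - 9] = -6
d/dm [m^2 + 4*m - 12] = 2*m + 4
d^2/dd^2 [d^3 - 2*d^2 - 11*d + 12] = 6*d - 4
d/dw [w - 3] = 1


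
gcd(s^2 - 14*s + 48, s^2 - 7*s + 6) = s - 6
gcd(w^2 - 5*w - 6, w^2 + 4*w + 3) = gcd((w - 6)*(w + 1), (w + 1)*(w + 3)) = w + 1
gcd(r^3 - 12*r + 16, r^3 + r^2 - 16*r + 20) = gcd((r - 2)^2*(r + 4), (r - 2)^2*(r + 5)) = r^2 - 4*r + 4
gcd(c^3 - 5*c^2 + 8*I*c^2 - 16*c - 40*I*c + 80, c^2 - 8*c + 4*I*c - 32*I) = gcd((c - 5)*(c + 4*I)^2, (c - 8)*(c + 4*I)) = c + 4*I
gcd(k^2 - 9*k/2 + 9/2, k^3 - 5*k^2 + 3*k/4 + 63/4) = k - 3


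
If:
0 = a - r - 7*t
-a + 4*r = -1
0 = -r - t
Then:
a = 3/5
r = -1/10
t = 1/10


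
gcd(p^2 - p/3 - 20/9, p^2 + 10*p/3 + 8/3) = p + 4/3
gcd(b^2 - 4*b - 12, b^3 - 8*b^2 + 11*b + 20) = 1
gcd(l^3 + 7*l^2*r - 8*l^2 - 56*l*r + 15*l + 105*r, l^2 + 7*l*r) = l + 7*r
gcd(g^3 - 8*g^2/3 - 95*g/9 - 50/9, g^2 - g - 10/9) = g + 2/3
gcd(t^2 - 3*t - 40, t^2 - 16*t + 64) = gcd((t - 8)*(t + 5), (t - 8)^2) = t - 8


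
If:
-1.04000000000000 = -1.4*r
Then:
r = 0.74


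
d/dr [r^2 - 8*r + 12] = 2*r - 8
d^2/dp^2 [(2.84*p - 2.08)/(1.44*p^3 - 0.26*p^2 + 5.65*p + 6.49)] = (35.334144*p^5 - 58.136832*p^4 - 33.36848*p^3 - 420.878976*p^2 + 163.719504*p - 348.094264)/(2.985984*p^9 - 1.617408*p^8 + 35.439552*p^7 + 27.663256*p^6 + 124.471884*p^5 + 293.232462*p^4 + 305.118097*p^3 + 588.677397*p^2 + 713.935695*p + 273.359449)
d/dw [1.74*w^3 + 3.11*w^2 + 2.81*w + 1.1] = 5.22*w^2 + 6.22*w + 2.81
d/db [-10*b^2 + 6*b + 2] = 6 - 20*b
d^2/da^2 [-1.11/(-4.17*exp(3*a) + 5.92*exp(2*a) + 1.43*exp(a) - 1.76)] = ((-41.6583*exp(2*a) + 26.2848*exp(a) + 1.5873)*(4.17*exp(3*a) - 5.92*exp(2*a) - 1.43*exp(a) + 1.76) + 1.11*(-25.02*exp(2*a) + 23.68*exp(a) + 2.86)*(-12.51*exp(2*a) + 11.84*exp(a) + 1.43)*exp(a))*exp(a)/(4.17*exp(3*a) - 5.92*exp(2*a) - 1.43*exp(a) + 1.76)^3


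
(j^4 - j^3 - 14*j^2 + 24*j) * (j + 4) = j^5 + 3*j^4 - 18*j^3 - 32*j^2 + 96*j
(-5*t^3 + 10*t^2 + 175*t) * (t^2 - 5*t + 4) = -5*t^5 + 35*t^4 + 105*t^3 - 835*t^2 + 700*t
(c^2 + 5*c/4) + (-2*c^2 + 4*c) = -c^2 + 21*c/4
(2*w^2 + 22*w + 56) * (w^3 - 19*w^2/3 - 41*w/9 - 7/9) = 2*w^5 + 28*w^4/3 - 832*w^3/9 - 4108*w^2/9 - 2450*w/9 - 392/9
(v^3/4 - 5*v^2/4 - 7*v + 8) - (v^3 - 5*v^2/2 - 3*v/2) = -3*v^3/4 + 5*v^2/4 - 11*v/2 + 8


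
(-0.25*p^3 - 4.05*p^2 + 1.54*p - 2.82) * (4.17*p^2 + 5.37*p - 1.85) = -1.0425*p^5 - 18.231*p^4 - 14.8642*p^3 + 4.0029*p^2 - 17.9924*p + 5.217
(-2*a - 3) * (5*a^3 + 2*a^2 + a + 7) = -10*a^4 - 19*a^3 - 8*a^2 - 17*a - 21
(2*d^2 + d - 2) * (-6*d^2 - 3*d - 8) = -12*d^4 - 12*d^3 - 7*d^2 - 2*d + 16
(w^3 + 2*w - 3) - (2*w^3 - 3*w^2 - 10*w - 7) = -w^3 + 3*w^2 + 12*w + 4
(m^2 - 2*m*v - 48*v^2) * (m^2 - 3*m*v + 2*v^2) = m^4 - 5*m^3*v - 40*m^2*v^2 + 140*m*v^3 - 96*v^4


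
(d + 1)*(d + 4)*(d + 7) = d^3 + 12*d^2 + 39*d + 28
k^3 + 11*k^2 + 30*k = k*(k + 5)*(k + 6)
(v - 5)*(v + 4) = v^2 - v - 20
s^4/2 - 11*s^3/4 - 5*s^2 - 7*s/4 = s*(s/2 + 1/2)*(s - 7)*(s + 1/2)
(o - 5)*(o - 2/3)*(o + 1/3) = o^3 - 16*o^2/3 + 13*o/9 + 10/9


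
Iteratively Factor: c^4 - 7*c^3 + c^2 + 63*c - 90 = (c - 2)*(c^3 - 5*c^2 - 9*c + 45) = (c - 5)*(c - 2)*(c^2 - 9) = (c - 5)*(c - 2)*(c + 3)*(c - 3)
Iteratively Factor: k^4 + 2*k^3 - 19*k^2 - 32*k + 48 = (k + 3)*(k^3 - k^2 - 16*k + 16) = (k - 4)*(k + 3)*(k^2 + 3*k - 4) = (k - 4)*(k - 1)*(k + 3)*(k + 4)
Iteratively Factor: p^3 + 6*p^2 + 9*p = (p + 3)*(p^2 + 3*p) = (p + 3)^2*(p)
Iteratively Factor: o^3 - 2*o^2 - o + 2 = (o - 1)*(o^2 - o - 2) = (o - 1)*(o + 1)*(o - 2)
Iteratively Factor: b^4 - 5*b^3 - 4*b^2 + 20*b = (b - 5)*(b^3 - 4*b) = b*(b - 5)*(b^2 - 4) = b*(b - 5)*(b + 2)*(b - 2)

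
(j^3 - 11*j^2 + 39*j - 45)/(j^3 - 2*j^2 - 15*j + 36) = (j - 5)/(j + 4)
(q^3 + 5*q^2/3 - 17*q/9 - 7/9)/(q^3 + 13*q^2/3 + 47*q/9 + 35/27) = 3*(q - 1)/(3*q + 5)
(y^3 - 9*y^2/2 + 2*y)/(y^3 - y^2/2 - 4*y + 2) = y*(y - 4)/(y^2 - 4)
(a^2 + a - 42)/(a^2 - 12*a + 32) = (a^2 + a - 42)/(a^2 - 12*a + 32)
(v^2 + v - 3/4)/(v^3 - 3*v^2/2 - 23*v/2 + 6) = (v + 3/2)/(v^2 - v - 12)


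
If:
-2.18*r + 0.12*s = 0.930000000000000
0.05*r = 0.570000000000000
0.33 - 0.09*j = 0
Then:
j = 3.67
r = 11.40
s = 214.85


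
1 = 1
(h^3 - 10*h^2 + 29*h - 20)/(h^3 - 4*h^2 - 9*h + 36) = (h^2 - 6*h + 5)/(h^2 - 9)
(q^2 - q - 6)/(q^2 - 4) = (q - 3)/(q - 2)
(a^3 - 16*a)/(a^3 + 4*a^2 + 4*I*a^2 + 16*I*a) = (a - 4)/(a + 4*I)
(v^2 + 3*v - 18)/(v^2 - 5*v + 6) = (v + 6)/(v - 2)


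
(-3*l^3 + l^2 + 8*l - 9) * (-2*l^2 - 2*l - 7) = 6*l^5 + 4*l^4 + 3*l^3 - 5*l^2 - 38*l + 63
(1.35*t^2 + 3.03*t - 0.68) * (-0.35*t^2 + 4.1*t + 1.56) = -0.4725*t^4 + 4.4745*t^3 + 14.767*t^2 + 1.9388*t - 1.0608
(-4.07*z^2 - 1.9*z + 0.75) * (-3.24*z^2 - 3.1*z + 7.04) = 13.1868*z^4 + 18.773*z^3 - 25.1928*z^2 - 15.701*z + 5.28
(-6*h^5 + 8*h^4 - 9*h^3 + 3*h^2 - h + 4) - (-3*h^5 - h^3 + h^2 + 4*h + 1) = -3*h^5 + 8*h^4 - 8*h^3 + 2*h^2 - 5*h + 3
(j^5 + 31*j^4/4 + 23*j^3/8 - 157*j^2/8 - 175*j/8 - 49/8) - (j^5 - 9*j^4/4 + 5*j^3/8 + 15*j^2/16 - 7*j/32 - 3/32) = 10*j^4 + 9*j^3/4 - 329*j^2/16 - 693*j/32 - 193/32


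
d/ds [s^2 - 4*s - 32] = 2*s - 4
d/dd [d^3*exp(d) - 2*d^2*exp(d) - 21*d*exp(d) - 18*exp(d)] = (d^3 + d^2 - 25*d - 39)*exp(d)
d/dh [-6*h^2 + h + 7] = 1 - 12*h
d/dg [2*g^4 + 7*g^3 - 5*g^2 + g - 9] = 8*g^3 + 21*g^2 - 10*g + 1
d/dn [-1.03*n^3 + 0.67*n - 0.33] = 0.67 - 3.09*n^2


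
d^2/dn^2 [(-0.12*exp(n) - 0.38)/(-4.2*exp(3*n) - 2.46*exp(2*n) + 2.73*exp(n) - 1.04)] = (8.46720000000001*exp(6*n) + 64.04832*exp(5*n) + 49.417632*exp(4*n) - 5.523912*exp(3*n) - 24.43662*exp(2*n) - 0.715962000000001*exp(n) + 1.208688)*exp(n)/(74.088*exp(9*n) + 130.1832*exp(8*n) - 68.22144*exp(7*n) - 99.314424*exp(6*n) + 108.815616*exp(5*n) + 2.33555399999999*exp(4*n) - 48.624849*exp(3*n) + 31.235256*exp(2*n) - 8.858304*exp(n) + 1.124864)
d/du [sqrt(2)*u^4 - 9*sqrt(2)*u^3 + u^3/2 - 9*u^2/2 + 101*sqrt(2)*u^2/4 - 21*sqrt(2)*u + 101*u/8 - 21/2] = 4*sqrt(2)*u^3 - 27*sqrt(2)*u^2 + 3*u^2/2 - 9*u + 101*sqrt(2)*u/2 - 21*sqrt(2) + 101/8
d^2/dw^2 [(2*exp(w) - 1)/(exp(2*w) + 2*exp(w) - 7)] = 2*(exp(4*w) - 4*exp(3*w) + 39*exp(2*w) - 2*exp(w) + 42)*exp(w)/(exp(6*w) + 6*exp(5*w) - 9*exp(4*w) - 76*exp(3*w) + 63*exp(2*w) + 294*exp(w) - 343)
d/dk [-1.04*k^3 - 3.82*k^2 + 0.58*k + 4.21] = -3.12*k^2 - 7.64*k + 0.58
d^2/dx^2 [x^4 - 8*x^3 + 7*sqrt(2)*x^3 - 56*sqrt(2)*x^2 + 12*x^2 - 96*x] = 12*x^2 - 48*x + 42*sqrt(2)*x - 112*sqrt(2) + 24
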